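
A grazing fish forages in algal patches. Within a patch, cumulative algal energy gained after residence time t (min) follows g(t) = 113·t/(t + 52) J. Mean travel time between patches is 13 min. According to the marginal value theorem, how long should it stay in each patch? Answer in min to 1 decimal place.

By the marginal value theorem, leave when the instantaneous gain rate g'(t) equals the habitat-wide average g(t)/(T + t).
g'(t) = 113·52/(t + 52)². Setting 113·52/(t+52)² = 113t/[(t+52)(13+t)] gives 52(13+t) = t(t+52), so t² = 52×13 = 676.
t* = √676 = 26 min.

26.0 min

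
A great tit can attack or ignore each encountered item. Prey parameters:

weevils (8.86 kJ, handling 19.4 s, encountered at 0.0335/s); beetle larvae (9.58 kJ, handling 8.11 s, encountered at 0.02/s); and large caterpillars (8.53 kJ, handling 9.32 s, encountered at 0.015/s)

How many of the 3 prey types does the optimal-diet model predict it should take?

3

E/h in descending order: beetle larvae 1.18, large caterpillars 0.915, weevils 0.457 kJ/s. The optimal diet is the largest prefix of this list for which every included type satisfies E_i/h_i > R on the types above it.
Rate on top 1: 0.1649. large caterpillars: 0.915 > 0.1649 → include.
Rate on top 2: 0.2454. weevils: 0.457 > 0.2454 → include.
Optimal diet: beetle larvae, large caterpillars, weevils — 3 of 3 types.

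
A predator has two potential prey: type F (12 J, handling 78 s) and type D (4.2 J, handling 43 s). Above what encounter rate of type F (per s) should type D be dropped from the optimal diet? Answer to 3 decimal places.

0.022 per s

Drop type D once their profitability E₂/h₂ falls below the rate achievable on type F alone: E₂/h₂ = λE₁/(1 + λh₁).
Solve for λ: λE₁h₂ = E₂(1 + λh₁) → λ(E₁h₂ − E₂h₁) = E₂ → λ = E₂/(E₁h₂ − E₂h₁).
λ = 4.2/(12×43 − 4.2×78) = 4.2/188.4 = 0.02229 per s.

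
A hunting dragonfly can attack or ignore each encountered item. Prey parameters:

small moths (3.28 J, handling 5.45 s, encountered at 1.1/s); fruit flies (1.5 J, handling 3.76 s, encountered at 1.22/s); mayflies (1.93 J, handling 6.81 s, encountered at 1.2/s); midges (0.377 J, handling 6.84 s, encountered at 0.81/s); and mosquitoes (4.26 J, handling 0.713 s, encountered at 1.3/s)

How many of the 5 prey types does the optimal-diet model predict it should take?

E/h in descending order: mosquitoes 5.97, small moths 0.602, fruit flies 0.399, mayflies 0.283, midges 0.0551 J/s. The optimal diet is the largest prefix of this list for which every included type satisfies E_i/h_i > R on the types above it.
Rate on top 1: 2.874. small moths: 0.602 < 2.874 → exclude; stop.
Optimal diet: mosquitoes — 1 of 5 types.

1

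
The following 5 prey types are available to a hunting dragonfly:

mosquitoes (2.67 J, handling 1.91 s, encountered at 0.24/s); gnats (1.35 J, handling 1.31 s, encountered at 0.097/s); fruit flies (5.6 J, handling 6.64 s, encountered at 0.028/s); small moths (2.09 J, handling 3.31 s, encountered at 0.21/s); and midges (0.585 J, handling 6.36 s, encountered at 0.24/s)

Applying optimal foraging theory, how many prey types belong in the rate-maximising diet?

4

Rank by E/h (J/s): mosquitoes 1.4, gnats 1.03, fruit flies 0.843, small moths 0.631, midges 0.092. Include each in turn until the next type's E/h falls below the running intake rate.
Rate on top 1: 0.4394. gnats: 1.03 > 0.4394 → include.
Rate on top 2: 0.4868. fruit flies: 0.843 > 0.4868 → include.
Rate on top 3: 0.5242. small moths: 0.631 > 0.5242 → include.
Rate on top 4: 0.5544. midges: 0.092 < 0.5544 → exclude; stop.
Optimal diet: mosquitoes, gnats, fruit flies, small moths — 4 of 5 types.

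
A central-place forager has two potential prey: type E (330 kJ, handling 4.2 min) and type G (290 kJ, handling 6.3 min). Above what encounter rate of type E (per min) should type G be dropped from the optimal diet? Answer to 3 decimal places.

0.337 per min

At the threshold, the rate on type E alone equals the profitability of type G: λ·330/(1 + λ·4.2) = 290/6.3 = 46.03.
Rearranging, λ(330 − 46.03×4.2) = 46.03, so λ = 46.03/136.7 = 0.3368 per min.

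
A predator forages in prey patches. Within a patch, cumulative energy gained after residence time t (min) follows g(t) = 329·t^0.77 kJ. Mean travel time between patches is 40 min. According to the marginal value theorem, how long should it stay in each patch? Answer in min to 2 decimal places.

133.91 min

Maximise g(t)/(T+t): set derivative to zero → g'(t)(T+t) = g(t).
g'(t) = 0.77·329·t^-0.23. Setting 0.77·329·t^-0.23 = 329·t^0.77/(40+t) gives 0.77(40+t) = t, so 0.23·t = 0.77×40.
t* = 0.77×40/0.23 = 133.9 min.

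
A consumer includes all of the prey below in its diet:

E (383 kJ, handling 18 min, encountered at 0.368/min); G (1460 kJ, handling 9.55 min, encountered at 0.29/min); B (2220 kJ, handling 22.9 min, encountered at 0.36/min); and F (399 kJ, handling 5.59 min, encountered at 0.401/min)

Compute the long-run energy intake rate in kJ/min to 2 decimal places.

72.97 kJ/min

R = (0.368×383 + 0.29×1460 + 0.36×2220 + 0.401×399) / (1 + 0.368×18 + 0.29×9.55 + 0.36×22.9 + 0.401×5.59) = 1524/20.88 = 72.97 kJ/min.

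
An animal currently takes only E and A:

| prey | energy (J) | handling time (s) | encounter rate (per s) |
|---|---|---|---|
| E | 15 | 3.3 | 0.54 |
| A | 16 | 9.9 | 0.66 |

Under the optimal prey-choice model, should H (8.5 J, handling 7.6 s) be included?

No

Intake rate on the current diet: R = (0.54×15 + 0.66×16) / (1 + 0.54×3.3 + 0.66×9.9) = 18.66/9.316 = 2.003 J/s.
H: E/h = 8.5/7.6 = 1.118 J/s.
1.118 < 2.003, so adding H would lower the average — exclude it.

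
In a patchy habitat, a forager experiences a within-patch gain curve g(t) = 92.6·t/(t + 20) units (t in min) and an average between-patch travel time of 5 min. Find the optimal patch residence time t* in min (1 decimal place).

By the marginal value theorem, leave when the instantaneous gain rate g'(t) equals the habitat-wide average g(t)/(T + t).
g'(t) = 92.6·20/(t + 20)². Setting 92.6·20/(t+20)² = 92.6t/[(t+20)(5+t)] gives 20(5+t) = t(t+20), so t² = 20×5 = 100.
t* = √100 = 10 min.

10.0 min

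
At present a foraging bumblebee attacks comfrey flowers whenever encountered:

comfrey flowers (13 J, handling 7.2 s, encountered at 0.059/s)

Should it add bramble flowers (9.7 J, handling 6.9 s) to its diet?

Intake rate on the current diet: R = (0.059×13) / (1 + 0.059×7.2) = 0.767/1.425 = 0.5383 J/s.
Profitability of bramble flowers: 9.7/6.9 = 1.406 J/s.
Since 1.406 > R, including bramble flowers increases the long-run rate.

Yes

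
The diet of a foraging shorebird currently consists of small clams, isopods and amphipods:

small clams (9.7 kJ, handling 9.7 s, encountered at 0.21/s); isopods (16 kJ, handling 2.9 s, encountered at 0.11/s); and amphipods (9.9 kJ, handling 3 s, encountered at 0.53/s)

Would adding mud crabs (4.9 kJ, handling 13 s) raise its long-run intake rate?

No

Intake rate on the current diet: R = (0.21×9.7 + 0.11×16 + 0.53×9.9) / (1 + 0.21×9.7 + 0.11×2.9 + 0.53×3) = 9.044/4.946 = 1.829 kJ/s.
Profitability of mud crabs: 4.9/13 = 0.3769 kJ/s.
Since 0.3769 < R, time spent handling mud crabs is better spent searching.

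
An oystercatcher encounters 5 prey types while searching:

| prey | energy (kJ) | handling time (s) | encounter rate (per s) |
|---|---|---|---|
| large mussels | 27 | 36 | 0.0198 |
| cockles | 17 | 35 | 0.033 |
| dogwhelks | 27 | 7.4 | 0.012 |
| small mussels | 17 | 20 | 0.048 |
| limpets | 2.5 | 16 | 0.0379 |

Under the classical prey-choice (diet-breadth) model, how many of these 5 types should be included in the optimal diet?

3

E/h in descending order: dogwhelks 3.65, small mussels 0.85, large mussels 0.75, cockles 0.486, limpets 0.156 kJ/s. The optimal diet is the largest prefix of this list for which every included type satisfies E_i/h_i > R on the types above it.
Rate on top 1: 0.2976. small mussels: 0.85 > 0.2976 → include.
Rate on top 2: 0.5564. large mussels: 0.75 > 0.5564 → include.
Rate on top 3: 0.6064. cockles: 0.486 < 0.6064 → exclude; stop.
Optimal diet: dogwhelks, small mussels, large mussels — 3 of 5 types.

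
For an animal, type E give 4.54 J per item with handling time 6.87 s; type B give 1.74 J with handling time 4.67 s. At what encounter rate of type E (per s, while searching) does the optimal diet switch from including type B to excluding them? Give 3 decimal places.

0.188 per s

Drop type B once their profitability E₂/h₂ falls below the rate achievable on type E alone: E₂/h₂ = λE₁/(1 + λh₁).
Solve for λ: λE₁h₂ = E₂(1 + λh₁) → λ(E₁h₂ − E₂h₁) = E₂ → λ = E₂/(E₁h₂ − E₂h₁).
λ = 1.74/(4.54×4.67 − 1.74×6.87) = 1.74/9.248 = 0.1881 per s.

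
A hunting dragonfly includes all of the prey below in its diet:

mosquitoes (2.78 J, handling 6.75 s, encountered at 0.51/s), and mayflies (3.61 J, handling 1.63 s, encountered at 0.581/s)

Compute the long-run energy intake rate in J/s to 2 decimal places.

0.65 J/s

R = Σλ_iE_i / (1 + Σλ_ih_i)
Numerator: 0.51×2.78 + 0.581×3.61 = 3.515
Denominator: 1 + 0.51×6.75 + 0.581×1.63 = 5.39
R = 3.515/5.39 = 0.6522 J/s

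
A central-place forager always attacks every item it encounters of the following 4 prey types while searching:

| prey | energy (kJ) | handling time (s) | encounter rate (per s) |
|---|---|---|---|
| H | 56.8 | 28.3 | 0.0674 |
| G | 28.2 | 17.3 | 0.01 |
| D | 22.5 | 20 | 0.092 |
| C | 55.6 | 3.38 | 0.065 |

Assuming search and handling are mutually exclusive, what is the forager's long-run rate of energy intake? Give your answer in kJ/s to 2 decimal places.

R = Σλ_iE_i / (1 + Σλ_ih_i)
Numerator: 0.0674×56.8 + 0.01×28.2 + 0.092×22.5 + 0.065×55.6 = 9.794
Denominator: 1 + 0.0674×28.3 + 0.01×17.3 + 0.092×20 + 0.065×3.38 = 5.14
R = 9.794/5.14 = 1.905 kJ/s

1.91 kJ/s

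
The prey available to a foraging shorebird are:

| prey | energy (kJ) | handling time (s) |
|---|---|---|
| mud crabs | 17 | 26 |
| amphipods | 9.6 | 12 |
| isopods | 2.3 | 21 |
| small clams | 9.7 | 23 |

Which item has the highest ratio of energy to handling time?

amphipods

Profitability E/h (kJ/s): mud crabs = 17/26 = 0.654, amphipods = 9.6/12 = 0.8, isopods = 2.3/21 = 0.11, small clams = 9.7/23 = 0.422.
Ranked: amphipods > mud crabs > small clams > isopods.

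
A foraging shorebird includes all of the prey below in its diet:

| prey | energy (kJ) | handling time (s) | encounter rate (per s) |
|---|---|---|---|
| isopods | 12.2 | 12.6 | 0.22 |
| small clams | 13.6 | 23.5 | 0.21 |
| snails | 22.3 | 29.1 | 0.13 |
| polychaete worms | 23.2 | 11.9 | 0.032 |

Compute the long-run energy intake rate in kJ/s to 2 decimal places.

0.71 kJ/s

Energy encountered per unit search time: 0.22×12.2 + 0.21×13.6 + 0.13×22.3 + 0.032×23.2 = 9.181 kJ/s.
Handling time per unit search time: 0.22×12.6 + 0.21×23.5 + 0.13×29.1 + 0.032×11.9 = 11.87.
Rate = 9.181/(1 + 11.87) = 0.7134 kJ/s.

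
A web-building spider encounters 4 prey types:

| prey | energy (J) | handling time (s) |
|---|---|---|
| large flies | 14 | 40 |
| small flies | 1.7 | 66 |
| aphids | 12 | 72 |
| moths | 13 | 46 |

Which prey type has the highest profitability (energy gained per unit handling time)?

large flies

In descending order of E/h:
large flies: 14/40 = 0.35 J/s
moths: 13/46 = 0.283 J/s
aphids: 12/72 = 0.167 J/s
small flies: 1.7/66 = 0.0258 J/s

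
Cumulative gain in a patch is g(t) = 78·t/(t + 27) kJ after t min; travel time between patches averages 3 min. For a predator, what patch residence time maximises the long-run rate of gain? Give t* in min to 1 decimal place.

By the marginal value theorem, leave when the instantaneous gain rate g'(t) equals the habitat-wide average g(t)/(T + t).
g'(t) = 78·27/(t + 27)². Setting 78·27/(t+27)² = 78t/[(t+27)(3+t)] gives 27(3+t) = t(t+27), so t² = 27×3 = 81.
t* = √81 = 9 min.

9.0 min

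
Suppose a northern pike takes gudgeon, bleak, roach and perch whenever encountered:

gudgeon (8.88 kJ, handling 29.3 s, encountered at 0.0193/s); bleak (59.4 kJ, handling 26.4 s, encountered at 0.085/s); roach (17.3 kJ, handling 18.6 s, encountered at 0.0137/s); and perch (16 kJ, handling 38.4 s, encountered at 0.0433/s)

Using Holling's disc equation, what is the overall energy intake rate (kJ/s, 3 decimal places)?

1.074 kJ/s

Energy encountered per unit search time: 0.0193×8.88 + 0.085×59.4 + 0.0137×17.3 + 0.0433×16 = 6.15 kJ/s.
Handling time per unit search time: 0.0193×29.3 + 0.085×26.4 + 0.0137×18.6 + 0.0433×38.4 = 4.727.
Rate = 6.15/(1 + 4.727) = 1.074 kJ/s.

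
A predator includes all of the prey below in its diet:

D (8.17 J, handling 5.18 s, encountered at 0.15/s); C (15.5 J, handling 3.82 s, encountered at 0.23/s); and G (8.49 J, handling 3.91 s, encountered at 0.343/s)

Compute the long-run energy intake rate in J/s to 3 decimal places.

Energy encountered per unit search time: 0.15×8.17 + 0.23×15.5 + 0.343×8.49 = 7.703 J/s.
Handling time per unit search time: 0.15×5.18 + 0.23×3.82 + 0.343×3.91 = 2.997.
Rate = 7.703/(1 + 2.997) = 1.927 J/s.

1.927 J/s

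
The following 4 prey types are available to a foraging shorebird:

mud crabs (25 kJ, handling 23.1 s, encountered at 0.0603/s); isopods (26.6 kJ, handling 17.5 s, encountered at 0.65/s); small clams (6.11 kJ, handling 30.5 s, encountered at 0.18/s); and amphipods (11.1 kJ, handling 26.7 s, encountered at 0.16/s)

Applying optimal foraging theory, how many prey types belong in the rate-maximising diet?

Rank by E/h (kJ/s): isopods 1.52, mud crabs 1.08, amphipods 0.416, small clams 0.2. Include each in turn until the next type's E/h falls below the running intake rate.
Rate on top 1: 1.397. mud crabs: 1.08 < 1.397 → exclude; stop.
Optimal diet: isopods — 1 of 4 types.

1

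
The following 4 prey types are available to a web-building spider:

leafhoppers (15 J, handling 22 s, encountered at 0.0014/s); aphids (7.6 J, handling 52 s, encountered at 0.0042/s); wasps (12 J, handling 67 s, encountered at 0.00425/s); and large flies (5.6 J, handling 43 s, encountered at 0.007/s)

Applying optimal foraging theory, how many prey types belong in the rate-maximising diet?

4

E/h in descending order: leafhoppers 0.682, wasps 0.179, aphids 0.146, large flies 0.13 J/s. The optimal diet is the largest prefix of this list for which every included type satisfies E_i/h_i > R on the types above it.
Rate on top 1: 0.02037. wasps: 0.179 > 0.02037 → include.
Rate on top 2: 0.05473. aphids: 0.146 > 0.05473 → include.
Rate on top 3: 0.06775. large flies: 0.13 > 0.06775 → include.
Optimal diet: leafhoppers, wasps, aphids, large flies — 4 of 4 types.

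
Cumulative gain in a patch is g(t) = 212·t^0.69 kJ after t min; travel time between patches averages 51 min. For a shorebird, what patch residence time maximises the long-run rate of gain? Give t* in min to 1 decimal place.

113.5 min

By the marginal value theorem, leave when the instantaneous gain rate g'(t) equals the habitat-wide average g(t)/(T + t).
g'(t) = 0.69·212·t^-0.31. Setting 0.69·212·t^-0.31 = 212·t^0.69/(51+t) gives 0.69(51+t) = t, so 0.31·t = 0.69×51.
t* = 0.69×51/0.31 = 113.5 min.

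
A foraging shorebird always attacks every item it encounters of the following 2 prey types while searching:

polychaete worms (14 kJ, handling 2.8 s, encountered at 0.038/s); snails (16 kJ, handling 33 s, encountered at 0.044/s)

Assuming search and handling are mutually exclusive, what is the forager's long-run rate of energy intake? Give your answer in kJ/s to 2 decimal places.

0.48 kJ/s

R = (0.038×14 + 0.044×16) / (1 + 0.038×2.8 + 0.044×33) = 1.236/2.558 = 0.4831 kJ/s.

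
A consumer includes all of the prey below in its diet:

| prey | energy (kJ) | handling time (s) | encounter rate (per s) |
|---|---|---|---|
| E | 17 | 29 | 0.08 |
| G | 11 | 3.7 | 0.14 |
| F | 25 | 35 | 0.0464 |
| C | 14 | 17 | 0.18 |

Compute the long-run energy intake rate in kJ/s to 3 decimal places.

Energy encountered per unit search time: 0.08×17 + 0.14×11 + 0.0464×25 + 0.18×14 = 6.58 kJ/s.
Handling time per unit search time: 0.08×29 + 0.14×3.7 + 0.0464×35 + 0.18×17 = 7.522.
Rate = 6.58/(1 + 7.522) = 0.7721 kJ/s.

0.772 kJ/s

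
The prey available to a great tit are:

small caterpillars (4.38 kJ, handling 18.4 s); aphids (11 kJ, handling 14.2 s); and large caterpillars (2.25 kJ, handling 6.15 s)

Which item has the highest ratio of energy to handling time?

Profitability E/h (kJ/s): small caterpillars = 4.38/18.4 = 0.238, aphids = 11/14.2 = 0.775, large caterpillars = 2.25/6.15 = 0.366.
Ranked: aphids > large caterpillars > small caterpillars.

aphids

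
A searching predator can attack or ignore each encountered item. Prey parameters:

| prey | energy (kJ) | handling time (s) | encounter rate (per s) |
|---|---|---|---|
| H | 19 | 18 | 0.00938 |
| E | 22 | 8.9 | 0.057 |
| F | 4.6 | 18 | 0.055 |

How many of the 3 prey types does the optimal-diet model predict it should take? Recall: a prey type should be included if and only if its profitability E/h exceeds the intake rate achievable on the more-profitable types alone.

2

E/h in descending order: E 2.47, H 1.06, F 0.256 kJ/s. The optimal diet is the largest prefix of this list for which every included type satisfies E_i/h_i > R on the types above it.
Rate on top 1: 0.832. H: 1.06 > 0.832 → include.
Rate on top 2: 0.8545. F: 0.256 < 0.8545 → exclude; stop.
Optimal diet: E, H — 2 of 3 types.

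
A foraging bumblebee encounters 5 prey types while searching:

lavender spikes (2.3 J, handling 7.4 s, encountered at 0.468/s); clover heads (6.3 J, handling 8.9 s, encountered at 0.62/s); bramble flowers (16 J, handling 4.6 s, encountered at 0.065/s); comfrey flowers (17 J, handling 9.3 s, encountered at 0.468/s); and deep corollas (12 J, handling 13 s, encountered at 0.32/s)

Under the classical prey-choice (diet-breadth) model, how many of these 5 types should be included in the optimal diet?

Profitabilities (E/h, J/s): bramble flowers 3.48, comfrey flowers 1.83, deep corollas 0.923, clover heads 0.708, lavender spikes 0.311. Add prey in this order while the next type's profitability exceeds the intake rate on those already taken.
Rate on top 1: 0.8006. comfrey flowers: 1.83 > 0.8006 → include.
Rate on top 2: 1.592. deep corollas: 0.923 < 1.592 → exclude; stop.
Optimal diet: bramble flowers, comfrey flowers — 2 of 5 types.

2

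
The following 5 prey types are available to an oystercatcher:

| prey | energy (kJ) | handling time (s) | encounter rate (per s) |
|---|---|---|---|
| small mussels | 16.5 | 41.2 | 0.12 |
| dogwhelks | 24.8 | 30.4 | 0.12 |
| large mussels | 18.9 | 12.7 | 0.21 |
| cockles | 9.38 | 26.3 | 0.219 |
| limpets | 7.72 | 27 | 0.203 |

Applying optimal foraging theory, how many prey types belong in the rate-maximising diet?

E/h in descending order: large mussels 1.49, dogwhelks 0.816, small mussels 0.4, cockles 0.357, limpets 0.286 kJ/s. The optimal diet is the largest prefix of this list for which every included type satisfies E_i/h_i > R on the types above it.
Rate on top 1: 1.082. dogwhelks: 0.816 < 1.082 → exclude; stop.
Optimal diet: large mussels — 1 of 5 types.

1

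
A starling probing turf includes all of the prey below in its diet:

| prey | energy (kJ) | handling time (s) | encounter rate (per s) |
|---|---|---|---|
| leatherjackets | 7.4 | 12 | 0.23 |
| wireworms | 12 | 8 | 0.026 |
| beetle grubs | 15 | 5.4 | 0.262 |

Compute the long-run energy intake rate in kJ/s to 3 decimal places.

R = (0.23×7.4 + 0.026×12 + 0.262×15) / (1 + 0.23×12 + 0.026×8 + 0.262×5.4) = 5.944/5.383 = 1.104 kJ/s.

1.104 kJ/s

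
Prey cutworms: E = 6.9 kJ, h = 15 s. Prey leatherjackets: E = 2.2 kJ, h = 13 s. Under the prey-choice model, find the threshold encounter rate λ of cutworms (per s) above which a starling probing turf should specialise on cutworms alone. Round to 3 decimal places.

0.039 per s

The zero-one rule: include leatherjackets iff E₂/h₂ > λE₁/(1+λh₁). Equality gives the switch point.
λE₁h₂ = E₂ + λE₂h₁ ⇒ λ = E₂/(E₁h₂ − E₂h₁) = 2.2/(89.7 − 33) = 0.0388 per s.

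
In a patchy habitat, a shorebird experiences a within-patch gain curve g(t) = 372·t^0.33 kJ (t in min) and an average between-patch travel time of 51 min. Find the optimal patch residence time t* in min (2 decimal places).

Maximise g(t)/(T+t): set derivative to zero → g'(t)(T+t) = g(t).
g'(t) = 0.33·372·t^-0.67. Setting 0.33·372·t^-0.67 = 372·t^0.33/(51+t) gives 0.33(51+t) = t, so 0.67·t = 0.33×51.
t* = 0.33×51/0.67 = 25.12 min.

25.12 min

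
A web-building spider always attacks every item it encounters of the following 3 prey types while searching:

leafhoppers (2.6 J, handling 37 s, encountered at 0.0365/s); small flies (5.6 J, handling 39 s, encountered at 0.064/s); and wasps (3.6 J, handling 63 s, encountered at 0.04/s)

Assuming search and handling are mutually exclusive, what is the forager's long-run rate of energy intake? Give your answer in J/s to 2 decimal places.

0.08 J/s

Energy encountered per unit search time: 0.0365×2.6 + 0.064×5.6 + 0.04×3.6 = 0.5973 J/s.
Handling time per unit search time: 0.0365×37 + 0.064×39 + 0.04×63 = 6.367.
Rate = 0.5973/(1 + 6.367) = 0.08108 J/s.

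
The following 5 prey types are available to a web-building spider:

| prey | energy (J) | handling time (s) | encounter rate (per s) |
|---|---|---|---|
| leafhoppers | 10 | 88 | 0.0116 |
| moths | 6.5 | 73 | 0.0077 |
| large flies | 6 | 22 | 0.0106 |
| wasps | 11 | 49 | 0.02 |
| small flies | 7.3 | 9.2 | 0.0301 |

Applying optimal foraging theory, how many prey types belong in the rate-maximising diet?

E/h in descending order: small flies 0.793, large flies 0.273, wasps 0.224, leafhoppers 0.114, moths 0.089 J/s. The optimal diet is the largest prefix of this list for which every included type satisfies E_i/h_i > R on the types above it.
Rate on top 1: 0.1721. large flies: 0.273 > 0.1721 → include.
Rate on top 2: 0.1876. wasps: 0.224 > 0.1876 → include.
Rate on top 3: 0.2021. leafhoppers: 0.114 < 0.2021 → exclude; stop.
Optimal diet: small flies, large flies, wasps — 3 of 5 types.

3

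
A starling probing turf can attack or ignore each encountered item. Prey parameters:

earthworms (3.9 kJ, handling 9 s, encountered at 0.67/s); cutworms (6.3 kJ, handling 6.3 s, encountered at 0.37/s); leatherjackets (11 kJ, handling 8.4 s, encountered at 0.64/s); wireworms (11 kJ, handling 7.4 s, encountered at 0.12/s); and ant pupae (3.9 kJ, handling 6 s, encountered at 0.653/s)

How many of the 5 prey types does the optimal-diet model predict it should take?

2

E/h in descending order: wireworms 1.49, leatherjackets 1.31, cutworms 1, ant pupae 0.65, earthworms 0.433 kJ/s. The optimal diet is the largest prefix of this list for which every included type satisfies E_i/h_i > R on the types above it.
Rate on top 1: 0.6992. leatherjackets: 1.31 > 0.6992 → include.
Rate on top 2: 1.151. cutworms: 1 < 1.151 → exclude; stop.
Optimal diet: wireworms, leatherjackets — 2 of 5 types.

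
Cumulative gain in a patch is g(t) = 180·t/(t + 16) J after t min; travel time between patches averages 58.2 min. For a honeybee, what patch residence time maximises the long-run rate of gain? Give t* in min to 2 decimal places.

30.52 min

Optimal t* satisfies g'(t*) = g(t*)/(T + t*).
g'(t) = 180·16/(t + 16)². Setting 180·16/(t+16)² = 180t/[(t+16)(58.2+t)] gives 16(58.2+t) = t(t+16), so t² = 16×58.2 = 931.2.
t* = √931.2 = 30.52 min.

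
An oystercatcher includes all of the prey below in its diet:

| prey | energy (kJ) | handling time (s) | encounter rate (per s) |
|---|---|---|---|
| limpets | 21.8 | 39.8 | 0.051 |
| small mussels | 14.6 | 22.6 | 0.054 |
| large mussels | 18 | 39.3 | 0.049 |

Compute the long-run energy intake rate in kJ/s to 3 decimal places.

R = Σλ_iE_i / (1 + Σλ_ih_i)
Numerator: 0.051×21.8 + 0.054×14.6 + 0.049×18 = 2.782
Denominator: 1 + 0.051×39.8 + 0.054×22.6 + 0.049×39.3 = 6.176
R = 2.782/6.176 = 0.4505 kJ/s

0.450 kJ/s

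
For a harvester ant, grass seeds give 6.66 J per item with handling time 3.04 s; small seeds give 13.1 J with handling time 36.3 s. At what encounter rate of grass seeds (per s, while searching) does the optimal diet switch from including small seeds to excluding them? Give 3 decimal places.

0.065 per s

The zero-one rule: include small seeds iff E₂/h₂ > λE₁/(1+λh₁). Equality gives the switch point.
λE₁h₂ = E₂ + λE₂h₁ ⇒ λ = E₂/(E₁h₂ − E₂h₁) = 13.1/(241.8 − 39.82) = 0.06487 per s.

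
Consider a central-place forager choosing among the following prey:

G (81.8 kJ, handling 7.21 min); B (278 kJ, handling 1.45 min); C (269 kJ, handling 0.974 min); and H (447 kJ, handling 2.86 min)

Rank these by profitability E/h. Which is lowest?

Profitability E/h (kJ/min): G = 81.8/7.21 = 11.3, B = 278/1.45 = 192, C = 269/0.974 = 276, H = 447/2.86 = 156.
Ranked: C > B > H > G.

G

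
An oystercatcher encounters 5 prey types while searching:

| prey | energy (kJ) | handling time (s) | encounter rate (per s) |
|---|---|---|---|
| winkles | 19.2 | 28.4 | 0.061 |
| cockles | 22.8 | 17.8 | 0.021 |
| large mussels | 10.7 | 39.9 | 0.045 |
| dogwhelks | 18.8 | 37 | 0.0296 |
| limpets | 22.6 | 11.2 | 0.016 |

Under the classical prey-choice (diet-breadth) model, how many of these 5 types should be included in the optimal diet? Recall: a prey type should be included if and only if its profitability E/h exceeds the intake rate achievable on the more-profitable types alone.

3

E/h in descending order: limpets 2.02, cockles 1.28, winkles 0.676, dogwhelks 0.508, large mussels 0.268 kJ/s. The optimal diet is the largest prefix of this list for which every included type satisfies E_i/h_i > R on the types above it.
Rate on top 1: 0.3066. cockles: 1.28 > 0.3066 → include.
Rate on top 2: 0.5411. winkles: 0.676 > 0.5411 → include.
Rate on top 3: 0.6123. dogwhelks: 0.508 < 0.6123 → exclude; stop.
Optimal diet: limpets, cockles, winkles — 3 of 5 types.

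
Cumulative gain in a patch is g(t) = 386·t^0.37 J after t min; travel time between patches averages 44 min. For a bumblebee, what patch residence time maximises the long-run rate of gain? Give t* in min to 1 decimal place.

Maximise g(t)/(T+t): set derivative to zero → g'(t)(T+t) = g(t).
g'(t) = 0.37·386·t^-0.63. Setting 0.37·386·t^-0.63 = 386·t^0.37/(44+t) gives 0.37(44+t) = t, so 0.63·t = 0.37×44.
t* = 0.37×44/0.63 = 25.84 min.

25.8 min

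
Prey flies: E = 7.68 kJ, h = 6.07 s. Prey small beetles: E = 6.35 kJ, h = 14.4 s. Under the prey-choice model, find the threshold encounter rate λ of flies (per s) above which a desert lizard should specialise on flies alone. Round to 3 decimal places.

0.088 per s

Drop small beetles once their profitability E₂/h₂ falls below the rate achievable on flies alone: E₂/h₂ = λE₁/(1 + λh₁).
Solve for λ: λE₁h₂ = E₂(1 + λh₁) → λ(E₁h₂ − E₂h₁) = E₂ → λ = E₂/(E₁h₂ − E₂h₁).
λ = 6.35/(7.68×14.4 − 6.35×6.07) = 6.35/72.05 = 0.08814 per s.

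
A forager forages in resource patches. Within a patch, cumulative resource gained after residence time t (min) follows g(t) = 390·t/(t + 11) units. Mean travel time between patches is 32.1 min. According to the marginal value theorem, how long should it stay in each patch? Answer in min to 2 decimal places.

18.79 min

By the marginal value theorem, leave when the instantaneous gain rate g'(t) equals the habitat-wide average g(t)/(T + t).
g'(t) = 390·11/(t + 11)². Setting 390·11/(t+11)² = 390t/[(t+11)(32.1+t)] gives 11(32.1+t) = t(t+11), so t² = 11×32.1 = 353.1.
t* = √353.1 = 18.79 min.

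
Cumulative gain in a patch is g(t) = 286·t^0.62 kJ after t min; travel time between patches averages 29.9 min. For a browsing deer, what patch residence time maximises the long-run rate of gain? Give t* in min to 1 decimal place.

48.8 min

By the marginal value theorem, leave when the instantaneous gain rate g'(t) equals the habitat-wide average g(t)/(T + t).
g'(t) = 0.62·286·t^-0.38. Setting 0.62·286·t^-0.38 = 286·t^0.62/(29.9+t) gives 0.62(29.9+t) = t, so 0.38·t = 0.62×29.9.
t* = 0.62×29.9/0.38 = 48.78 min.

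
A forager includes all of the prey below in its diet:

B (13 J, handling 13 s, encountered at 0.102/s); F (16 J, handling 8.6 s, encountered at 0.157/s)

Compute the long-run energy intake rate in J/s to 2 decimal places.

R = Σλ_iE_i / (1 + Σλ_ih_i)
Numerator: 0.102×13 + 0.157×16 = 3.838
Denominator: 1 + 0.102×13 + 0.157×8.6 = 3.676
R = 3.838/3.676 = 1.044 J/s

1.04 J/s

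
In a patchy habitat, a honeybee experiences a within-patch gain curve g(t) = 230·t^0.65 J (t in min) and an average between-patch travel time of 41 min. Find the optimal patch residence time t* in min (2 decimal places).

Maximise g(t)/(T+t): set derivative to zero → g'(t)(T+t) = g(t).
g'(t) = 0.65·230·t^-0.35. Setting 0.65·230·t^-0.35 = 230·t^0.65/(41+t) gives 0.65(41+t) = t, so 0.35·t = 0.65×41.
t* = 0.65×41/0.35 = 76.14 min.

76.14 min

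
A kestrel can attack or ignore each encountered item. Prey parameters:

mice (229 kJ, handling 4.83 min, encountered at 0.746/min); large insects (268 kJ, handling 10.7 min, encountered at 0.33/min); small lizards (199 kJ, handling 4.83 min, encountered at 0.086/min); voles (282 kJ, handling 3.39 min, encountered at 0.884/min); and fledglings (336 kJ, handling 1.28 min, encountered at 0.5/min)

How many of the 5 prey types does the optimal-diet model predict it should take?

Rank by E/h (kJ/min): fledglings 262, voles 83.2, mice 47.4, small lizards 41.2, large insects 25. Include each in turn until the next type's E/h falls below the running intake rate.
Rate on top 1: 102.4. voles: 83.2 < 102.4 → exclude; stop.
Optimal diet: fledglings — 1 of 5 types.

1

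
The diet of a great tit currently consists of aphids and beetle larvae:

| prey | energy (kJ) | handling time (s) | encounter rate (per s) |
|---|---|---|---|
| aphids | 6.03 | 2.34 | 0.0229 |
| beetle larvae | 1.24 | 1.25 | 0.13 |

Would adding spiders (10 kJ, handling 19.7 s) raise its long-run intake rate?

On aphids and beetle larvae alone, R = ΣλE/(1+Σλh) = 0.2993/1.216 = 0.2461 kJ/s.
spiders: E/h = 10/19.7 = 0.5076 kJ/s.
Since 0.5076 > R, including spiders increases the long-run rate.

Yes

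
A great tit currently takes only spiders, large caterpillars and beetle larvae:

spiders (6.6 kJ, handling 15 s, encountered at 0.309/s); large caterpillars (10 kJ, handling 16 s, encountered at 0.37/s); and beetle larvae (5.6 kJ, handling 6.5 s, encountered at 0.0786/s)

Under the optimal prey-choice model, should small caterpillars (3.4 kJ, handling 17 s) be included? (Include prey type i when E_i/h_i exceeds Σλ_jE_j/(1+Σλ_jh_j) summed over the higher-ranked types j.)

On spiders, large caterpillars and beetle larvae alone, R = ΣλE/(1+Σλh) = 6.18/12.07 = 0.5122 kJ/s.
Profitability of small caterpillars: 3.4/17 = 0.2 kJ/s.
0.2 < 0.5122, so adding small caterpillars would lower the average — exclude it.

No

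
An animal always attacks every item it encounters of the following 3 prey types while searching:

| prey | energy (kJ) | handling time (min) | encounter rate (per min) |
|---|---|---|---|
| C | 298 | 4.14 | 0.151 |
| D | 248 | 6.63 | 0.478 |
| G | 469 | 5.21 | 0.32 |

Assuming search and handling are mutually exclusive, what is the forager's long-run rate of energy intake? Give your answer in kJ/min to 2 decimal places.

R = Σλ_iE_i / (1 + Σλ_ih_i)
Numerator: 0.151×298 + 0.478×248 + 0.32×469 = 313.6
Denominator: 1 + 0.151×4.14 + 0.478×6.63 + 0.32×5.21 = 6.461
R = 313.6/6.461 = 48.54 kJ/min

48.54 kJ/min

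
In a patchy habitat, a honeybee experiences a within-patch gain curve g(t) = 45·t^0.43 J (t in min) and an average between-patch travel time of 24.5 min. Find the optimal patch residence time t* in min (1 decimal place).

18.5 min

By the marginal value theorem, leave when the instantaneous gain rate g'(t) equals the habitat-wide average g(t)/(T + t).
g'(t) = 0.43·45·t^-0.57. Setting 0.43·45·t^-0.57 = 45·t^0.43/(24.5+t) gives 0.43(24.5+t) = t, so 0.57·t = 0.43×24.5.
t* = 0.43×24.5/0.57 = 18.48 min.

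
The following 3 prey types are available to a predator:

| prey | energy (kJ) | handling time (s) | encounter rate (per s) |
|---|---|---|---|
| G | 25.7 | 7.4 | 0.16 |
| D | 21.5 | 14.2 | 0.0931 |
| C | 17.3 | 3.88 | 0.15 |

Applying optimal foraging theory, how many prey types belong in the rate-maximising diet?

2

E/h in descending order: C 4.46, G 3.47, D 1.51 kJ/s. The optimal diet is the largest prefix of this list for which every included type satisfies E_i/h_i > R on the types above it.
Rate on top 1: 1.64. G: 3.47 > 1.64 → include.
Rate on top 2: 2.425. D: 1.51 < 2.425 → exclude; stop.
Optimal diet: C, G — 2 of 3 types.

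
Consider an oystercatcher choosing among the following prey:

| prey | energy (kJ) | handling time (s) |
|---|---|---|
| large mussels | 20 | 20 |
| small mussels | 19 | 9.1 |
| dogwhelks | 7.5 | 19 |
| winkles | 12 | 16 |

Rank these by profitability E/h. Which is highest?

small mussels

In descending order of E/h:
small mussels: 19/9.1 = 2.09 kJ/s
large mussels: 20/20 = 1 kJ/s
winkles: 12/16 = 0.75 kJ/s
dogwhelks: 7.5/19 = 0.395 kJ/s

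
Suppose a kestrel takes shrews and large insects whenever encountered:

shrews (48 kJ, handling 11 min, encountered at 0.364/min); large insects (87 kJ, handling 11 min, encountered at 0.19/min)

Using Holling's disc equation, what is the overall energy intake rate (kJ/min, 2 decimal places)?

Energy encountered per unit search time: 0.364×48 + 0.19×87 = 34 kJ/min.
Handling time per unit search time: 0.364×11 + 0.19×11 = 6.094.
Rate = 34/(1 + 6.094) = 4.793 kJ/min.

4.79 kJ/min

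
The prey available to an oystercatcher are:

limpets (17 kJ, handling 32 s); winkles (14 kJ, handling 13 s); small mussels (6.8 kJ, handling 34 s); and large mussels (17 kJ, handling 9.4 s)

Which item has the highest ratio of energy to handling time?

Profitability E/h (kJ/s): limpets = 17/32 = 0.531, winkles = 14/13 = 1.08, small mussels = 6.8/34 = 0.2, large mussels = 17/9.4 = 1.81.
Ranked: large mussels > winkles > limpets > small mussels.

large mussels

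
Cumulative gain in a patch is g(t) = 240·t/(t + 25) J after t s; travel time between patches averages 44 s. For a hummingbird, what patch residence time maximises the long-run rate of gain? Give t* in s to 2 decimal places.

33.17 s

Optimal t* satisfies g'(t*) = g(t*)/(T + t*).
g'(t) = 240·25/(t + 25)². Setting 240·25/(t+25)² = 240t/[(t+25)(44+t)] gives 25(44+t) = t(t+25), so t² = 25×44 = 1100.
t* = √1100 = 33.17 s.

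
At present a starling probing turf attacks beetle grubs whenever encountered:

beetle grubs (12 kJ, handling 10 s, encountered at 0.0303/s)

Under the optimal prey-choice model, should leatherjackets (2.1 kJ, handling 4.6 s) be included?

Yes

On beetle grubs alone, R = ΣλE/(1+Σλh) = 0.3636/1.303 = 0.279 kJ/s.
leatherjackets: E/h = 2.1/4.6 = 0.4565 kJ/s.
Since 0.4565 > R, including leatherjackets increases the long-run rate.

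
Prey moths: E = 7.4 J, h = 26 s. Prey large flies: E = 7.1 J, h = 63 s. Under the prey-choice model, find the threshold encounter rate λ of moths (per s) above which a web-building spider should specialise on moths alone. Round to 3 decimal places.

At the threshold, the rate on moths alone equals the profitability of large flies: λ·7.4/(1 + λ·26) = 7.1/63 = 0.1127.
Rearranging, λ(7.4 − 0.1127×26) = 0.1127, so λ = 0.1127/4.47 = 0.02521 per s.

0.025 per s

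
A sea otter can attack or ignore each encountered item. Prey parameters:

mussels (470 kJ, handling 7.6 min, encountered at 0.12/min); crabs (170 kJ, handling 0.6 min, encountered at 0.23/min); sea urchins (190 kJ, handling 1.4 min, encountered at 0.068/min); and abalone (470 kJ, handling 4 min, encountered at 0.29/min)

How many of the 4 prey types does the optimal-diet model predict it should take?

E/h in descending order: crabs 283, sea urchins 136, abalone 118, mussels 61.8 kJ/min. The optimal diet is the largest prefix of this list for which every included type satisfies E_i/h_i > R on the types above it.
Rate on top 1: 34.36. sea urchins: 136 > 34.36 → include.
Rate on top 2: 42.18. abalone: 118 > 42.18 → include.
Rate on top 3: 78.69. mussels: 61.8 < 78.69 → exclude; stop.
Optimal diet: crabs, sea urchins, abalone — 3 of 4 types.

3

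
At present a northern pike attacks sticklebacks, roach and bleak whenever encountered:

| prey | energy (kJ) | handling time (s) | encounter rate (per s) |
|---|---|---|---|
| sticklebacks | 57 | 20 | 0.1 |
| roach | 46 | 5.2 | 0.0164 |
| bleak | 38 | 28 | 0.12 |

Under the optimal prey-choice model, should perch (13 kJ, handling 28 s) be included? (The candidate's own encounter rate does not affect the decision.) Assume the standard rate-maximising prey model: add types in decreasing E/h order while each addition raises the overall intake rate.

Intake rate on the current diet: R = (0.1×57 + 0.0164×46 + 0.12×38) / (1 + 0.1×20 + 0.0164×5.2 + 0.12×28) = 11.01/6.445 = 1.709 kJ/s.
perch: E/h = 13/28 = 0.4643 kJ/s.
Since 0.4643 < R, time spent handling perch is better spent searching.

No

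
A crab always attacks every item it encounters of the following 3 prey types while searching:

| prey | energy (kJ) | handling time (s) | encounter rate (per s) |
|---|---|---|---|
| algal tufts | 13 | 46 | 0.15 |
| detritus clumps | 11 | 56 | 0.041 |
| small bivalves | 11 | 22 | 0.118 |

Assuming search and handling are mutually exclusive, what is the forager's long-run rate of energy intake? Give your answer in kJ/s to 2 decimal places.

0.29 kJ/s

Energy encountered per unit search time: 0.15×13 + 0.041×11 + 0.118×11 = 3.699 kJ/s.
Handling time per unit search time: 0.15×46 + 0.041×56 + 0.118×22 = 11.79.
Rate = 3.699/(1 + 11.79) = 0.2892 kJ/s.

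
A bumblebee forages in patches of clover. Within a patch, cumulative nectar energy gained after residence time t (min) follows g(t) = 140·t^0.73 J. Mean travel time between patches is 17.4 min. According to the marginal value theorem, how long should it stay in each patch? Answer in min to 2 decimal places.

By the marginal value theorem, leave when the instantaneous gain rate g'(t) equals the habitat-wide average g(t)/(T + t).
g'(t) = 0.73·140·t^-0.27. Setting 0.73·140·t^-0.27 = 140·t^0.73/(17.4+t) gives 0.73(17.4+t) = t, so 0.27·t = 0.73×17.4.
t* = 0.73×17.4/0.27 = 47.04 min.

47.04 min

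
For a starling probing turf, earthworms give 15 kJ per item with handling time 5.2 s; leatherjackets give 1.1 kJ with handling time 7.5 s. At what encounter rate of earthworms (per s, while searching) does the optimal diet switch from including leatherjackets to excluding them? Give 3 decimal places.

Drop leatherjackets once their profitability E₂/h₂ falls below the rate achievable on earthworms alone: E₂/h₂ = λE₁/(1 + λh₁).
Solve for λ: λE₁h₂ = E₂(1 + λh₁) → λ(E₁h₂ − E₂h₁) = E₂ → λ = E₂/(E₁h₂ − E₂h₁).
λ = 1.1/(15×7.5 − 1.1×5.2) = 1.1/106.8 = 0.0103 per s.

0.010 per s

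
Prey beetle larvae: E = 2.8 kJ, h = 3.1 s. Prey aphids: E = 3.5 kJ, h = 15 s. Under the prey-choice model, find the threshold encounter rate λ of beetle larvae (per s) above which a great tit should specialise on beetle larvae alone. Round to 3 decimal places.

The zero-one rule: include aphids iff E₂/h₂ > λE₁/(1+λh₁). Equality gives the switch point.
λE₁h₂ = E₂ + λE₂h₁ ⇒ λ = E₂/(E₁h₂ − E₂h₁) = 3.5/(42 − 10.85) = 0.1124 per s.

0.112 per s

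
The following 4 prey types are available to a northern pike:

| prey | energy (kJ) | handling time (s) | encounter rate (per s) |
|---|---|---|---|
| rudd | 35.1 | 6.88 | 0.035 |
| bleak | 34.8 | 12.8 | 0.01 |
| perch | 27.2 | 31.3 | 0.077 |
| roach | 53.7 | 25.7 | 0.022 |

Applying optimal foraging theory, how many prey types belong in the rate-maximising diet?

Rank by E/h (kJ/s): rudd 5.1, bleak 2.72, roach 2.09, perch 0.869. Include each in turn until the next type's E/h falls below the running intake rate.
Rate on top 1: 0.9901. bleak: 2.72 > 0.9901 → include.
Rate on top 2: 1.152. roach: 2.09 > 1.152 → include.
Rate on top 3: 1.426. perch: 0.869 < 1.426 → exclude; stop.
Optimal diet: rudd, bleak, roach — 3 of 4 types.

3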